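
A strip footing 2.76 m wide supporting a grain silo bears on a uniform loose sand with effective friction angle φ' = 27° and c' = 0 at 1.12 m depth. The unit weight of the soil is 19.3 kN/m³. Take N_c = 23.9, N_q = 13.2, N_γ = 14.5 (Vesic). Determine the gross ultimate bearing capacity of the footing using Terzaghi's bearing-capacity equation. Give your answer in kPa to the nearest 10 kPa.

Effective surcharge at the founding depth q = γ·D_f = 19.3 × 1.12 = 21.616 kPa.
q_ult = q·N_q + 0.5·γ·B·N_γ
     = 21.616 × 13.2 + 0.5 × 19.3 × 2.76 × 14.5
     = 285.33 + 386.19 = 671.52 kPa.

q_ult ≈ 670 kPa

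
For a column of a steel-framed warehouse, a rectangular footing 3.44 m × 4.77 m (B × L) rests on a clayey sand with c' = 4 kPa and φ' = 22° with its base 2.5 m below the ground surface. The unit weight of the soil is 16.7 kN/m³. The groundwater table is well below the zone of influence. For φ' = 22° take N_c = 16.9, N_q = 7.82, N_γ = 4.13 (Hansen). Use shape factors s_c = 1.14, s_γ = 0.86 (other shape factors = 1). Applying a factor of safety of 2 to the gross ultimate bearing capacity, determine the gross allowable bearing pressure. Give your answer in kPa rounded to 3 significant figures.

q_all ≈ 253 kPa

Overburden at base level: q = 16.7 × 2.5 = 41.75 kPa.
Cohesion term c·N_c·s_c = 4 × 16.9 × 1.14 = 77.064 kPa; surcharge term q·N_q = 41.75 × 7.82 = 326.49 kPa; self-weight term 0.5·γ·B·N_γ·s_γ = 0.5 × 16.7 × 3.44 × 4.13 × 0.86 = 102.02 kPa.
q_ult = 77.064 + 326.49 + 102.02 = 505.57 kPa.
q_all = q_ult / FS = 505.57 / 2 = 252.79 kPa.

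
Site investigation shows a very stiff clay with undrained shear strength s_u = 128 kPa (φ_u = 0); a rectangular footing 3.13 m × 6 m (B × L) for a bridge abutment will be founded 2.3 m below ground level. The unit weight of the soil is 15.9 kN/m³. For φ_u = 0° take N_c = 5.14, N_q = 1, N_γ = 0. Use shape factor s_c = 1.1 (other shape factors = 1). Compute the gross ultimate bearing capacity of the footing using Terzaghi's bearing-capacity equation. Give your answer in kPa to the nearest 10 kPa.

q = γ·D_f = 15.9 × 2.3 = 36.57 kPa.
c·N_c·s_c = 128 × 5.14 × 1.1 = 723.71 kPa
q·N_q = 36.57 × 1 = 36.57 kPa
q_ult = 723.71 + 36.57 = 760.28 kPa.

q_ult ≈ 760 kPa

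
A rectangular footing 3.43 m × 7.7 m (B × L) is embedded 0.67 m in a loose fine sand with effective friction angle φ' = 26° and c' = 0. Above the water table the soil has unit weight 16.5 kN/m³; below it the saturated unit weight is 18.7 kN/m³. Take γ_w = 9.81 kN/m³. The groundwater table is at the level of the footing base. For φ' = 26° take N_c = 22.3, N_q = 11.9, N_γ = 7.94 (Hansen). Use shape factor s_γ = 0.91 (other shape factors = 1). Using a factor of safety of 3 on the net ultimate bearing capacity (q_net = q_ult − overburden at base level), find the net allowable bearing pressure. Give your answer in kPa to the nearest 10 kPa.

q_all(net) ≈ 80 kPa

Effective surcharge at the founding depth q = γ·D_f = 16.5 × 0.67 = 11.055 kPa.
The water table coincides with the base, so in the self-weight term γ → γ' = 8.89 kN/m³.
q_ult = q·N_q + 0.5·γ·B·N_γ·s_γ
     = 11.055 × 11.9 + 0.5 × 8.89 × 3.43 × 7.94 × 0.91
     = 131.55 + 110.16 = 241.72 kPa.
q_net = 241.72 − 11.055 = 230.66 kPa.
q_all(net) = 230.66 / 3 = 76.887 kPa.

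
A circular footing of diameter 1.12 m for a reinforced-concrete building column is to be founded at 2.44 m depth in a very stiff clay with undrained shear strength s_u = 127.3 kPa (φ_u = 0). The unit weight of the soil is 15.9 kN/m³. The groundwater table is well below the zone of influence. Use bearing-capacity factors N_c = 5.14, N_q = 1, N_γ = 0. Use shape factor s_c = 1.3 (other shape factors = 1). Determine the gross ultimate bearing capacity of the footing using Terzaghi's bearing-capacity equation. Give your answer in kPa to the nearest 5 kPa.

q_ult ≈ 890 kPa

q = γ·D_f = 15.9 × 2.44 = 38.796 kPa.
c·N_c·s_c = 127.3 × 5.14 × 1.3 = 850.62 kPa
q·N_q = 38.796 × 1 = 38.796 kPa
q_ult = 850.62 + 38.796 = 889.41 kPa.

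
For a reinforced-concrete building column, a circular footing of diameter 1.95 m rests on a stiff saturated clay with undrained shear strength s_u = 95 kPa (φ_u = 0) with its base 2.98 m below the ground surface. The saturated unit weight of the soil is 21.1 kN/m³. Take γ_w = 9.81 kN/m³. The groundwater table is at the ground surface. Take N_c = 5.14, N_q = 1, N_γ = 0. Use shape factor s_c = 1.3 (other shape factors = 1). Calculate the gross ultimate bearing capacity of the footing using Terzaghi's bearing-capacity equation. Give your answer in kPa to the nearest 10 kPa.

Water table at ground surface, so effective unit weight γ' = 21.1 − 9.81 = 11.29 kN/m³ is used throughout; overburden q = 11.29 × 2.98 = 33.644 kPa.
Cohesion term c·N_c·s_c = 95 × 5.14 × 1.3 = 634.79 kPa; surcharge term q·N_q = 33.644 × 1 = 33.644 kPa.
q_ult = 634.79 + 33.644 = 668.43 kPa.

q_ult ≈ 670 kPa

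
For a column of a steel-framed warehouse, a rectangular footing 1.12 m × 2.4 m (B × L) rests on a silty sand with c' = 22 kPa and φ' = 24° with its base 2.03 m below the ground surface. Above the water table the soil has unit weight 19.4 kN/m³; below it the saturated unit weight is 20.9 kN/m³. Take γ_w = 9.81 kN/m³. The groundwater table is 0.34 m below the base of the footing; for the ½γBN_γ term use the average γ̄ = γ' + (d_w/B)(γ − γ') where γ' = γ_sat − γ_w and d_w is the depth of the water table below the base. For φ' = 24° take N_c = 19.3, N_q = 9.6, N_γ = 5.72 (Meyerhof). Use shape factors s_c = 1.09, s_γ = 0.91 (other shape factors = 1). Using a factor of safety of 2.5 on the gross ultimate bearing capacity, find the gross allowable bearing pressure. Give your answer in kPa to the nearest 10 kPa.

Overburden at base level: q = 19.4 × 2.03 = 39.382 kPa.
The water table is 0.34 m below the base (< B = 1.12 m), so the ½γBN_γ term uses γ̄ = γ' + (d_w/B)(γ − γ') = 11.09 + (0.34/1.12)(19.4 − 11.09) = 13.613 kN/m³.
Cohesion term c·N_c·s_c = 22 × 19.3 × 1.09 = 462.81 kPa; surcharge term q·N_q = 39.382 × 9.6 = 378.07 kPa; self-weight term 0.5·γ·B·N_γ·s_γ = 0.5 × 13.613 × 1.12 × 5.72 × 0.91 = 39.68 kPa.
q_ult = 462.81 + 378.07 + 39.68 = 880.56 kPa.
q_all = 880.56 / 2.5 = 352.22 kPa.

q_all ≈ 350 kPa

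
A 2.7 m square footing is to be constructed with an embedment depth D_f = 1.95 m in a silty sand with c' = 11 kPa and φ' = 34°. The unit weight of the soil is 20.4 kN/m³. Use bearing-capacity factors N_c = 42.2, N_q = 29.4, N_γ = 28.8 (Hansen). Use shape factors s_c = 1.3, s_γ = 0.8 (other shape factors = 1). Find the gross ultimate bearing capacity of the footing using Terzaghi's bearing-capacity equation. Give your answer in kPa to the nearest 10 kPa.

q_ult ≈ 2410 kPa

q = γ·D_f = 20.4 × 1.95 = 39.78 kPa.
c·N_c·s_c = 11 × 42.2 × 1.3 = 603.46 kPa
q·N_q = 39.78 × 29.4 = 1169.5 kPa
0.5·γ·B·N_γ·s_γ = 0.5 × 20.4 × 2.7 × 28.8 × 0.8 = 634.52 kPa
q_ult = 603.46 + 1169.5 + 634.52 = 2407.5 kPa.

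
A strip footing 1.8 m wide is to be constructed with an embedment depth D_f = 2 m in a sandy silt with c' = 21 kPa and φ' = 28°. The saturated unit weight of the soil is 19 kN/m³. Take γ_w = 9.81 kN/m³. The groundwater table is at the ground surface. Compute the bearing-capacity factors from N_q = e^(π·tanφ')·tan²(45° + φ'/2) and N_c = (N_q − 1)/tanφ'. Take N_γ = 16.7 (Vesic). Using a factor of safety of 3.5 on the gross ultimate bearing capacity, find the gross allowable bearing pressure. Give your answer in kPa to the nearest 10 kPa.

q_all ≈ 270 kPa

N_q = e^(π·tan28°)·tan²(59°) = 14.72; N_c = (N_q − 1)/tanφ' = 25.8.
With the water table at the surface the whole profile is submerged: γ' = 19 − 9.81 = 9.19 kN/m³, so q = γ'·D_f = 18.38 kPa; the same γ' applies in the ½γBN_γ term.
q_ult = c·N_c + q·N_q + 0.5·γ·B·N_γ
     = 21 × 25.803 + 18.38 × 14.72 + 0.5 × 9.19 × 1.8 × 16.7
     = 541.87 + 270.55 + 138.13 = 950.55 kPa.
q_all = 950.55 / 3.5 = 271.58 kPa.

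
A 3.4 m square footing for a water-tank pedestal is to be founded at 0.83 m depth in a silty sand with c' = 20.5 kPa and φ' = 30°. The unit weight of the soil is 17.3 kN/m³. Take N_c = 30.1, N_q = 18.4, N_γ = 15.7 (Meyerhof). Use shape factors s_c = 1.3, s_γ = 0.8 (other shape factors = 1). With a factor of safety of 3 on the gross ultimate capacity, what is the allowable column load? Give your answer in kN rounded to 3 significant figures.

P_all ≈ 5530 kN

q = γ·D_f = 17.3 × 0.83 = 14.359 kPa.
c·N_c·s_c = 20.5 × 30.1 × 1.3 = 802.17 kPa
q·N_q = 14.359 × 18.4 = 264.21 kPa
0.5·γ·B·N_γ·s_γ = 0.5 × 17.3 × 3.4 × 15.7 × 0.8 = 369.39 kPa
q_ult = 802.17 + 264.21 + 369.39 = 1435.8 kPa.
Gross allowable pressure q_all = 1435.8 / 3 = 478.59 kPa.
Footing area = 11.56 m², so allowable column load = 478.59 × 11.56 = 5532.5 kN.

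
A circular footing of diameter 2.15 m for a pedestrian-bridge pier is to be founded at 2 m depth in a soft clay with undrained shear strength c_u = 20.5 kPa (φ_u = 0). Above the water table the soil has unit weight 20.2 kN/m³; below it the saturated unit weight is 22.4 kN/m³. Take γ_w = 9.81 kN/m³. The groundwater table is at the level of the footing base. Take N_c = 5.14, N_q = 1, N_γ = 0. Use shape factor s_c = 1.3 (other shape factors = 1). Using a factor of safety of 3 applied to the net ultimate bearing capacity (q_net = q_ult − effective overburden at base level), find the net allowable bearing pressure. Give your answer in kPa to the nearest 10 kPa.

q_all(net) ≈ 50 kPa

q = γ·D_f = 20.2 × 2 = 40.4 kPa.
c·N_c·s_c = 20.5 × 5.14 × 1.3 = 136.98 kPa
q·N_q = 40.4 × 1 = 40.4 kPa
q_ult = 136.98 + 40.4 = 177.38 kPa.
Net ultimate: q_net = 177.38 − 40.4 = 136.98 kPa.
q_all(net) = 136.98 / 3 = 45.66 kPa.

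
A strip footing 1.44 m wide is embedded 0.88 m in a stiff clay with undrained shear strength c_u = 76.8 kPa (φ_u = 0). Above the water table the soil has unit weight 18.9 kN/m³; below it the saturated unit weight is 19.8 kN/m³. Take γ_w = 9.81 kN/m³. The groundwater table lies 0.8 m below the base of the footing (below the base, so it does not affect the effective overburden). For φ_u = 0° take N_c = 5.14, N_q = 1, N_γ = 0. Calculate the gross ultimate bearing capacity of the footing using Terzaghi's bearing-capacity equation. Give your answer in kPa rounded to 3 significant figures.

q_ult ≈ 411 kPa

Effective surcharge at the founding depth q = γ·D_f = 18.9 × 0.88 = 16.632 kPa.
q_ult = c·N_c + q·N_q
     = 76.8 × 5.14 + 16.632 × 1
     = 394.75 + 16.632 = 411.38 kPa.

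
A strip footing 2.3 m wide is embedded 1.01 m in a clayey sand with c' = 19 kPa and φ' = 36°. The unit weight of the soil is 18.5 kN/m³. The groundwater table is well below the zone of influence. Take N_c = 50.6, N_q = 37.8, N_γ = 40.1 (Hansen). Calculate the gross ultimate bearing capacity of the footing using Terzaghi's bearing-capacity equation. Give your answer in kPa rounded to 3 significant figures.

Overburden at base level: q = 18.5 × 1.01 = 18.685 kPa.
Cohesion term c·N_c = 19 × 50.6 = 961.4 kPa; surcharge term q·N_q = 18.685 × 37.8 = 706.29 kPa; self-weight term 0.5·γ·B·N_γ = 0.5 × 18.5 × 2.3 × 40.1 = 853.13 kPa.
q_ult = 961.4 + 706.29 + 853.13 = 2520.8 kPa.

q_ult ≈ 2520 kPa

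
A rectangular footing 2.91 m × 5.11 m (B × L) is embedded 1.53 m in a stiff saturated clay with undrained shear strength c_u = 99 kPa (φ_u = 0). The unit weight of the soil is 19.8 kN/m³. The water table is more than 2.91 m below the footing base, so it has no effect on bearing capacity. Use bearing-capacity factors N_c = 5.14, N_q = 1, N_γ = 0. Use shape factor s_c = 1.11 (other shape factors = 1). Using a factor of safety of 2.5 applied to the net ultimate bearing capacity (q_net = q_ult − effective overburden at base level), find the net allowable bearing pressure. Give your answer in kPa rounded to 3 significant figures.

q_all(net) ≈ 226 kPa

Effective surcharge at the founding depth q = γ·D_f = 19.8 × 1.53 = 30.294 kPa.
q_ult = c·N_c·s_c + q·N_q
     = 99 × 5.14 × 1.11 + 30.294 × 1
     = 564.83 + 30.294 = 595.13 kPa.
Net ultimate: q_net = 595.13 − 30.294 = 564.83 kPa.
q_all(net) = 564.83 / 2.5 = 225.93 kPa.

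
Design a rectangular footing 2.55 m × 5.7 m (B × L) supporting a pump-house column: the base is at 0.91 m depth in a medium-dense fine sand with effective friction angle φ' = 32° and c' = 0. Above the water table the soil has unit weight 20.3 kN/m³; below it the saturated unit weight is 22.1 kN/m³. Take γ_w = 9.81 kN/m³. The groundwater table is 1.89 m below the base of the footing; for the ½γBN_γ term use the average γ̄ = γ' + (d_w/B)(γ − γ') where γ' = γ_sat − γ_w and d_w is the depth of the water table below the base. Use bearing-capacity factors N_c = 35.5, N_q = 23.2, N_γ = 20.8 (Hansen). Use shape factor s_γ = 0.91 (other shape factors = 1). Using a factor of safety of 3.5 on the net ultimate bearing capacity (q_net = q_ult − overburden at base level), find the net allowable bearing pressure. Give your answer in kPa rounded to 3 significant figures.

q_all(net) ≈ 243 kPa

q = γ·D_f = 20.3 × 0.91 = 18.473 kPa.
γ' = 12.29 kN/m³; averaging over the depth B below the base, γ̄ = γ' + (d_w/B)(γ − γ') = 18.227 kN/m³.
q·N_q = 18.473 × 23.2 = 428.57 kPa
0.5·γ·B·N_γ·s_γ = 0.5 × 18.227 × 2.55 × 20.8 × 0.91 = 439.87 kPa
q_ult = 428.57 + 439.87 = 868.45 kPa.
q_net = 868.45 − 18.473 = 849.97 kPa.
q_all(net) = 849.97 / 3.5 = 242.85 kPa.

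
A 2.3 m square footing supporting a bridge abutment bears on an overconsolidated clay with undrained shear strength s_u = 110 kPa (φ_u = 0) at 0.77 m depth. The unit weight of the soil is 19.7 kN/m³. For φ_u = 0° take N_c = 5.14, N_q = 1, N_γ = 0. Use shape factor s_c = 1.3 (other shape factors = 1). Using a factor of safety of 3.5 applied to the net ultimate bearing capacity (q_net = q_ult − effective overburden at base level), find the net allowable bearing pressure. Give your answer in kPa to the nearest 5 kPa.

q_all(net) ≈ 210 kPa

q = γ·D_f = 19.7 × 0.77 = 15.169 kPa.
c·N_c·s_c = 110 × 5.14 × 1.3 = 735.02 kPa
q·N_q = 15.169 × 1 = 15.169 kPa
q_ult = 735.02 + 15.169 = 750.19 kPa.
Net ultimate: q_net = 750.19 − 15.169 = 735.02 kPa.
q_all(net) = 735.02 / 3.5 = 210.01 kPa.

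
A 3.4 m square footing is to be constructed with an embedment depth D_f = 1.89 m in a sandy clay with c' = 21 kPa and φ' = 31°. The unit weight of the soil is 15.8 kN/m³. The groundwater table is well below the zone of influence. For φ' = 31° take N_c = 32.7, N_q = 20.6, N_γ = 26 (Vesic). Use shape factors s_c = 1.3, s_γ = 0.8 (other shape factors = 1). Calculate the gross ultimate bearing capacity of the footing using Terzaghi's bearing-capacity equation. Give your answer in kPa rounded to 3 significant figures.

q = γ·D_f = 15.8 × 1.89 = 29.862 kPa.
c·N_c·s_c = 21 × 32.7 × 1.3 = 892.71 kPa
q·N_q = 29.862 × 20.6 = 615.16 kPa
0.5·γ·B·N_γ·s_γ = 0.5 × 15.8 × 3.4 × 26 × 0.8 = 558.69 kPa
q_ult = 892.71 + 615.16 + 558.69 = 2066.6 kPa.

q_ult ≈ 2070 kPa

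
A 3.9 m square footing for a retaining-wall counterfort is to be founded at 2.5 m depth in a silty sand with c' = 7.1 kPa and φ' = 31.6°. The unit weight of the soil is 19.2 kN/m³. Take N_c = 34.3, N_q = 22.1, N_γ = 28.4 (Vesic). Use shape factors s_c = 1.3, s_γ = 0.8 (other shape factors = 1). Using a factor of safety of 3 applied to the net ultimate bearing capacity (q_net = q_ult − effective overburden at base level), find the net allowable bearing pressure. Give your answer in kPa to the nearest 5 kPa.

q_all(net) ≈ 725 kPa

Overburden at base level: q = 19.2 × 2.5 = 48 kPa.
Cohesion term c·N_c·s_c = 7.1 × 34.3 × 1.3 = 316.59 kPa; surcharge term q·N_q = 48 × 22.1 = 1060.8 kPa; self-weight term 0.5·γ·B·N_γ·s_γ = 0.5 × 19.2 × 3.9 × 28.4 × 0.8 = 850.64 kPa.
q_ult = 316.59 + 1060.8 + 850.64 = 2228 kPa.
Net ultimate: q_net = 2228 − 48 = 2180 kPa.
q_all(net) = 2180 / 3 = 726.68 kPa.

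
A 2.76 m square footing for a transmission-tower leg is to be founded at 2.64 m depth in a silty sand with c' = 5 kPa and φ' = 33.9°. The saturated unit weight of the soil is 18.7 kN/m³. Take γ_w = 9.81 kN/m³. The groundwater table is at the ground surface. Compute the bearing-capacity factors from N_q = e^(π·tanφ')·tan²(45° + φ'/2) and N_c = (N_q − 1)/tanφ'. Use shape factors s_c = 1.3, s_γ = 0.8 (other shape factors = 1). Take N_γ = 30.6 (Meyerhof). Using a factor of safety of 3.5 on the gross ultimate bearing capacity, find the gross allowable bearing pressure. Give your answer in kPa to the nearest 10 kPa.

q_all ≈ 360 kPa

N_q = e^(π·tan33.9°)·tan²(61.95°) = 29.08; N_c = (N_q − 1)/tanφ' = 41.79.
With the water table at the surface the whole profile is submerged: γ' = 18.7 − 9.81 = 8.89 kN/m³, so q = γ'·D_f = 23.47 kPa; the same γ' applies in the ½γBN_γ term.
q_ult = c·N_c·s_c + q·N_q + 0.5·γ·B·N_γ·s_γ
     = 5 × 41.793 × 1.3 + 23.47 × 29.083 + 0.5 × 8.89 × 2.76 × 30.6 × 0.8
     = 271.65 + 682.58 + 300.33 = 1254.6 kPa.
q_all = 1254.6 / 3.5 = 358.44 kPa.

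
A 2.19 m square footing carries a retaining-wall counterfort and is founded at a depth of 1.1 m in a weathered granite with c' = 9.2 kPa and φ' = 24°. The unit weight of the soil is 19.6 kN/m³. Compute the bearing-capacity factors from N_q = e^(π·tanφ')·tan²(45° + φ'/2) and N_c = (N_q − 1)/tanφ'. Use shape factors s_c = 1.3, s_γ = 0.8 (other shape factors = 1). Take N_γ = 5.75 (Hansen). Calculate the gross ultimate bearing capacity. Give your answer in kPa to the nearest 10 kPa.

q_ult ≈ 540 kPa

tan24° = 0.4452, so N_q = e^(π×0.4452)·tan²(57°) = 4.05 × 2.371 = 9.6.
N_c = (9.6 − 1)/tan24° = 19.32.
q = γ·D_f = 19.6 × 1.1 = 21.56 kPa.
c·N_c·s_c = 9.2 × 19.324 × 1.3 = 231.11 kPa
q·N_q = 21.56 × 9.6034 = 207.05 kPa
0.5·γ·B·N_γ·s_γ = 0.5 × 19.6 × 2.19 × 5.75 × 0.8 = 98.725 kPa
q_ult = 231.11 + 207.05 + 98.725 = 536.88 kPa.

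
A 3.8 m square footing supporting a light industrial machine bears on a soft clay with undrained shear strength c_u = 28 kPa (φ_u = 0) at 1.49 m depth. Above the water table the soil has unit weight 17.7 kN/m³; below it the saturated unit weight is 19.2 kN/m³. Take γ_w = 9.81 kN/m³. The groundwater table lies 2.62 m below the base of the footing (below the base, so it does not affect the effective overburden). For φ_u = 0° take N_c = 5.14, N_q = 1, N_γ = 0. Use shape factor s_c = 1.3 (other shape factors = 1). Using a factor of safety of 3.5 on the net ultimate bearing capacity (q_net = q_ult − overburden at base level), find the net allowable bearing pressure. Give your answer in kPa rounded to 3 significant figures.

Overburden at base level: q = 17.7 × 1.49 = 26.373 kPa.
Cohesion term c·N_c·s_c = 28 × 5.14 × 1.3 = 187.1 kPa; surcharge term q·N_q = 26.373 × 1 = 26.373 kPa.
q_ult = 187.1 + 26.373 = 213.47 kPa.
q_net = 213.47 − 26.373 = 187.1 kPa.
q_all(net) = 187.1 / 3.5 = 53.456 kPa.

q_all(net) ≈ 53.5 kPa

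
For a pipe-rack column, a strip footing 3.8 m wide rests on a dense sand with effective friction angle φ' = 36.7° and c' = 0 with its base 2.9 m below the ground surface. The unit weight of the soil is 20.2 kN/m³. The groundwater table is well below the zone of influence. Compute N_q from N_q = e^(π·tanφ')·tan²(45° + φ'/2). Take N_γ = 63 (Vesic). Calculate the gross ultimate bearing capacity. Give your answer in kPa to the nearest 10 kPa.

q_ult ≈ 4840 kPa

tan36.7° = 0.7454, so N_q = e^(π×0.7454)·tan²(63.35°) = 10.399 × 3.97 = 41.29.
Overburden at base level: q = 20.2 × 2.9 = 58.58 kPa.
Surcharge term q·N_q = 58.58 × 41.288 = 2418.6 kPa; self-weight term 0.5·γ·B·N_γ = 0.5 × 20.2 × 3.8 × 63 = 2417.9 kPa.
q_ult = 2418.6 + 2417.9 = 4836.6 kPa.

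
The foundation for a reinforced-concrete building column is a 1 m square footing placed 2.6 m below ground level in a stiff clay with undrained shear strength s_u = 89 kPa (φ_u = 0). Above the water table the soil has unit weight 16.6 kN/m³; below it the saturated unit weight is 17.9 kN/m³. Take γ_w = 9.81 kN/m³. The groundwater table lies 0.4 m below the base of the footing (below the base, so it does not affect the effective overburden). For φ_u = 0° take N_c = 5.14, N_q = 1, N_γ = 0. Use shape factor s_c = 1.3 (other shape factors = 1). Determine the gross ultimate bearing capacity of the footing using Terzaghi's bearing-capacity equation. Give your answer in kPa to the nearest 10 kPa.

q_ult ≈ 640 kPa

Effective surcharge at the founding depth q = γ·D_f = 16.6 × 2.6 = 43.16 kPa.
q_ult = c·N_c·s_c + q·N_q
     = 89 × 5.14 × 1.3 + 43.16 × 1
     = 594.7 + 43.16 = 637.86 kPa.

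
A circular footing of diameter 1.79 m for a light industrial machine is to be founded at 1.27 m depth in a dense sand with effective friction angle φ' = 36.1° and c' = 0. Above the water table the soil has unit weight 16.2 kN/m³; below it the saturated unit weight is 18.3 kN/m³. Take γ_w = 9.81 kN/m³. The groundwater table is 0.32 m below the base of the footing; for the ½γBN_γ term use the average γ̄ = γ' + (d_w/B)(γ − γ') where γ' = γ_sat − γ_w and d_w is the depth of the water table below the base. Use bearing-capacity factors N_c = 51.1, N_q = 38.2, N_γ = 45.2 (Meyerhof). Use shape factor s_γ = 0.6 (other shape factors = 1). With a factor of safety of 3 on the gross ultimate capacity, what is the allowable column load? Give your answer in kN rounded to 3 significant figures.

Overburden at base level: q = 16.2 × 1.27 = 20.574 kPa.
The water table is 0.32 m below the base (< B = 1.79 m), so the ½γBN_γ term uses γ̄ = γ' + (d_w/B)(γ − γ') = 8.49 + (0.32/1.79)(16.2 − 8.49) = 9.8683 kN/m³.
Surcharge term q·N_q = 20.574 × 38.2 = 785.93 kPa; self-weight term 0.5·γ·B·N_γ·s_γ = 0.5 × 9.8683 × 1.79 × 45.2 × 0.6 = 239.53 kPa.
q_ult = 785.93 + 239.53 = 1025.5 kPa.
Gross allowable pressure q_all = 1025.5 / 3 = 341.82 kPa.
Footing area = 2.5165 m², so allowable column load = 341.82 × 2.5165 = 860.19 kN.

P_all ≈ 860 kN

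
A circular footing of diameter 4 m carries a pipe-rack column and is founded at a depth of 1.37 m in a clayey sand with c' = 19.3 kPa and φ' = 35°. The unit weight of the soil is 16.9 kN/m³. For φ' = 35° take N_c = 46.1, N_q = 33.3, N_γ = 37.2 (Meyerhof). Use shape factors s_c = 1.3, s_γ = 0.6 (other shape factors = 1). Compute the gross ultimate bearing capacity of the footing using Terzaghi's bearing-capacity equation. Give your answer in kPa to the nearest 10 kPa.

q_ult ≈ 2680 kPa

Effective surcharge at the founding depth q = γ·D_f = 16.9 × 1.37 = 23.153 kPa.
q_ult = c·N_c·s_c + q·N_q + 0.5·γ·B·N_γ·s_γ
     = 19.3 × 46.1 × 1.3 + 23.153 × 33.3 + 0.5 × 16.9 × 4 × 37.2 × 0.6
     = 1156.6 + 770.99 + 754.42 = 2682.1 kPa.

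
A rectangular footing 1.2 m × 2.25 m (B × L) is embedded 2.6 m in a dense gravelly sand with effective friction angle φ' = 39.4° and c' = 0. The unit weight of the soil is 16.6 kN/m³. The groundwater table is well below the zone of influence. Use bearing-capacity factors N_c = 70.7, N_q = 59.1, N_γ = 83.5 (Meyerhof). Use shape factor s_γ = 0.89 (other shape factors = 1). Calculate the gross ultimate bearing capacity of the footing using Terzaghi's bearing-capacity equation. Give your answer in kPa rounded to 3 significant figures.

q_ult ≈ 3290 kPa

Overburden at base level: q = 16.6 × 2.6 = 43.16 kPa.
Surcharge term q·N_q = 43.16 × 59.1 = 2550.8 kPa; self-weight term 0.5·γ·B·N_γ·s_γ = 0.5 × 16.6 × 1.2 × 83.5 × 0.89 = 740.18 kPa.
q_ult = 2550.8 + 740.18 = 3290.9 kPa.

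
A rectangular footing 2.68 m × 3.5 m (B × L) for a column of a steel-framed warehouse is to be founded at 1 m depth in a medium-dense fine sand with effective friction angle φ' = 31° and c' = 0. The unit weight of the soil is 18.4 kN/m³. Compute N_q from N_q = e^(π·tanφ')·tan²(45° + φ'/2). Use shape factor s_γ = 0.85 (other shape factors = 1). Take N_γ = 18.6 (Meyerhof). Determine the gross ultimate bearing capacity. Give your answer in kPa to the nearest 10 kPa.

q_ult ≈ 770 kPa

tan31° = 0.6009, so N_q = e^(π×0.6009)·tan²(60.5°) = 6.604 × 3.124 = 20.63.
q = γ·D_f = 18.4 × 1 = 18.4 kPa.
q·N_q = 18.4 × 20.631 = 379.61 kPa
0.5·γ·B·N_γ·s_γ = 0.5 × 18.4 × 2.68 × 18.6 × 0.85 = 389.81 kPa
q_ult = 379.61 + 389.81 = 769.42 kPa.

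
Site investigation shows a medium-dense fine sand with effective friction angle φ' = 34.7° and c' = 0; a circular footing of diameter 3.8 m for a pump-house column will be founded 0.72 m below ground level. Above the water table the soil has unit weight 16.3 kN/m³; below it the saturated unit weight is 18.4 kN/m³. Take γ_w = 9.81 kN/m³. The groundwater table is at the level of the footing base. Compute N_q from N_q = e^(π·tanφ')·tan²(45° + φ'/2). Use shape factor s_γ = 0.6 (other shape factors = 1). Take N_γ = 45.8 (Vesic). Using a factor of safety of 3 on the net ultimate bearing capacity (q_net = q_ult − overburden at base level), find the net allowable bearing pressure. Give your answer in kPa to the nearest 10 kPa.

N_q = e^(π·tan34.7°)·tan²(62.35°) = 32.08.
q = γ·D_f = 16.3 × 0.72 = 11.736 kPa.
For the ½γBN_γ term take γ' = 18.4 − 9.81 = 8.59 kN/m³ (soil below base is submerged).
q·N_q = 11.736 × 32.081 = 376.5 kPa
0.5·γ·B·N_γ·s_γ = 0.5 × 8.59 × 3.8 × 45.8 × 0.6 = 448.5 kPa
q_ult = 376.5 + 448.5 = 825 kPa.
q_net = 825 − 11.736 = 813.26 kPa.
q_all(net) = 813.26 / 3 = 271.09 kPa.

q_all(net) ≈ 270 kPa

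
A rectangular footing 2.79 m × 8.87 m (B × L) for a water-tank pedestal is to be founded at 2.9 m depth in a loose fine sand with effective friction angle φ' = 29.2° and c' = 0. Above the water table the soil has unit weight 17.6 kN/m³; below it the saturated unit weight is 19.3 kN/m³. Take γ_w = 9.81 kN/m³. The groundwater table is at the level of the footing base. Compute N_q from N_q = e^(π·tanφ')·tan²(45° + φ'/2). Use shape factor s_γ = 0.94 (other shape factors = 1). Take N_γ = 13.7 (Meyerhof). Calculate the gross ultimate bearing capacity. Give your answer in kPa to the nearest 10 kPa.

q_ult ≈ 1030 kPa

tan29.2° = 0.5589, so N_q = e^(π×0.5589)·tan²(59.6°) = 5.788 × 2.905 = 16.82.
Effective surcharge at the founding depth q = γ·D_f = 17.6 × 2.9 = 51.04 kPa.
The water table coincides with the base, so in the self-weight term γ → γ' = 9.49 kN/m³.
q_ult = q·N_q + 0.5·γ·B·N_γ·s_γ
     = 51.04 × 16.815 + 0.5 × 9.49 × 2.79 × 13.7 × 0.94
     = 858.24 + 170.49 = 1028.7 kPa.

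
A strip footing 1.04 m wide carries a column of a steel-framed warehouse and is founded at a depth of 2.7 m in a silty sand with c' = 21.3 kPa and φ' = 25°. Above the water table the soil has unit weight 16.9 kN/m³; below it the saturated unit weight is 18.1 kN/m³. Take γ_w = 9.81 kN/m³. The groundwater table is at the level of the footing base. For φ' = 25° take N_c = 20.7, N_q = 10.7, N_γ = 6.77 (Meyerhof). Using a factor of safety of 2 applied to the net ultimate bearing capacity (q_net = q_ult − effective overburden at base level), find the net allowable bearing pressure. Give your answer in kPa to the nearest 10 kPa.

q = γ·D_f = 16.9 × 2.7 = 45.63 kPa.
For the ½γBN_γ term take γ' = 18.1 − 9.81 = 8.29 kN/m³ (soil below base is submerged).
c·N_c = 21.3 × 20.7 = 440.91 kPa
q·N_q = 45.63 × 10.7 = 488.24 kPa
0.5·γ·B·N_γ = 0.5 × 8.29 × 1.04 × 6.77 = 29.184 kPa
q_ult = 440.91 + 488.24 + 29.184 = 958.34 kPa.
Net ultimate: q_net = 958.34 − 45.63 = 912.71 kPa.
q_all(net) = 912.71 / 2 = 456.35 kPa.

q_all(net) ≈ 460 kPa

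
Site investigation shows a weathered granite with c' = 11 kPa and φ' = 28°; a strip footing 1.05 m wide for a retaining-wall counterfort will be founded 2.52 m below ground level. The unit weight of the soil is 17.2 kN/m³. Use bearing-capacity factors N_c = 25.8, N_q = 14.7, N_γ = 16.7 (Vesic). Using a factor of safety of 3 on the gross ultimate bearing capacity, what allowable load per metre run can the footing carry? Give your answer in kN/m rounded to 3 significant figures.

≈ 375 kN/m

Effective surcharge at the founding depth q = γ·D_f = 17.2 × 2.52 = 43.344 kPa.
q_ult = c·N_c + q·N_q + 0.5·γ·B·N_γ
     = 11 × 25.8 + 43.344 × 14.7 + 0.5 × 17.2 × 1.05 × 16.7
     = 283.8 + 637.16 + 150.8 = 1071.8 kPa.
Gross allowable pressure q_all = 1071.8 / 3 = 357.25 kPa.
Allowable wall load = q_all × B = 357.25 × 1.05 = 375.12 kN per metre run.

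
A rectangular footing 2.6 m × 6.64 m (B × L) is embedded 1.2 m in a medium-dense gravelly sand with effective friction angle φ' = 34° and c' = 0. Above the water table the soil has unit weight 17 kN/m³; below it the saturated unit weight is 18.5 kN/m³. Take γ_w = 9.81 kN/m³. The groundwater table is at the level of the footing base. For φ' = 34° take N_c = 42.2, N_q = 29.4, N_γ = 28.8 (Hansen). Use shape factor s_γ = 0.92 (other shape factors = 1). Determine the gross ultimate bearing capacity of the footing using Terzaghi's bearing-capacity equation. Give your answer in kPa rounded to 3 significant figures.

Overburden at base level: q = 17 × 1.2 = 20.4 kPa.
Below the base the soil is submerged, so the ½γBN_γ term uses γ' = 18.5 − 9.81 = 8.69 kN/m³.
Surcharge term q·N_q = 20.4 × 29.4 = 599.76 kPa; self-weight term 0.5·γ·B·N_γ·s_γ = 0.5 × 8.69 × 2.6 × 28.8 × 0.92 = 299.33 kPa.
q_ult = 599.76 + 299.33 = 899.09 kPa.

q_ult ≈ 899 kPa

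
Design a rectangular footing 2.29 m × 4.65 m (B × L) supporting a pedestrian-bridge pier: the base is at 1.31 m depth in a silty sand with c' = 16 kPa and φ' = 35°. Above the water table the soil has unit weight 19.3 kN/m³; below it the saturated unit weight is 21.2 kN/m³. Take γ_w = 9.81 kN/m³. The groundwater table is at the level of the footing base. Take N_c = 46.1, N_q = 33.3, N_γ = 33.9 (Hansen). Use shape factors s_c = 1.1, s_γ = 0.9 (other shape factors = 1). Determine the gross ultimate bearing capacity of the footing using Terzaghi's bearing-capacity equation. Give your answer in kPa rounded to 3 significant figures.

q_ult ≈ 2050 kPa

Effective surcharge at the founding depth q = γ·D_f = 19.3 × 1.31 = 25.283 kPa.
The water table coincides with the base, so in the self-weight term γ → γ' = 11.39 kN/m³.
q_ult = c·N_c·s_c + q·N_q + 0.5·γ·B·N_γ·s_γ
     = 16 × 46.1 × 1.1 + 25.283 × 33.3 + 0.5 × 11.39 × 2.29 × 33.9 × 0.9
     = 811.36 + 841.92 + 397.9 = 2051.2 kPa.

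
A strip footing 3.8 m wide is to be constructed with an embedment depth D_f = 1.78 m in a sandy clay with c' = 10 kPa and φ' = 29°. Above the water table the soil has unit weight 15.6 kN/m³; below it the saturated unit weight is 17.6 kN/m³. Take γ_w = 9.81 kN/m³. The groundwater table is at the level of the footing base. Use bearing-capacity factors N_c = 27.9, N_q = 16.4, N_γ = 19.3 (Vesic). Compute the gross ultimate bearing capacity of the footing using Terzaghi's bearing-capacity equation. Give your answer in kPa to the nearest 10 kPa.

q_ult ≈ 1020 kPa

Effective surcharge at the founding depth q = γ·D_f = 15.6 × 1.78 = 27.768 kPa.
The water table coincides with the base, so in the self-weight term γ → γ' = 7.79 kN/m³.
q_ult = c·N_c + q·N_q + 0.5·γ·B·N_γ
     = 10 × 27.9 + 27.768 × 16.4 + 0.5 × 7.79 × 3.8 × 19.3
     = 279 + 455.4 + 285.66 = 1020.1 kPa.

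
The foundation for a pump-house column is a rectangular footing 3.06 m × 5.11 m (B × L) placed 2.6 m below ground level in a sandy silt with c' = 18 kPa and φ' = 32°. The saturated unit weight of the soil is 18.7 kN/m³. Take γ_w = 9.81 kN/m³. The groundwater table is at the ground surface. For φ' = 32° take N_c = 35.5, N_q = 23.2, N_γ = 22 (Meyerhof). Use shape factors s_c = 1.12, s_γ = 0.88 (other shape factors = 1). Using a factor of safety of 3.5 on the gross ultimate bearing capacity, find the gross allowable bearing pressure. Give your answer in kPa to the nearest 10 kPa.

γ' = 18.7 − 9.81 = 8.89 kN/m³ (submerged throughout). q = 8.89 × 2.6 = 23.114 kPa; the same γ' applies in the ½γBN_γ term.
c·N_c·s_c = 18 × 35.5 × 1.12 = 715.68 kPa
q·N_q = 23.114 × 23.2 = 536.24 kPa
0.5·γ·B·N_γ·s_γ = 0.5 × 8.89 × 3.06 × 22 × 0.88 = 263.33 kPa
q_ult = 715.68 + 536.24 + 263.33 = 1515.3 kPa.
q_all = 1515.3 / 3.5 = 432.93 kPa.

q_all ≈ 430 kPa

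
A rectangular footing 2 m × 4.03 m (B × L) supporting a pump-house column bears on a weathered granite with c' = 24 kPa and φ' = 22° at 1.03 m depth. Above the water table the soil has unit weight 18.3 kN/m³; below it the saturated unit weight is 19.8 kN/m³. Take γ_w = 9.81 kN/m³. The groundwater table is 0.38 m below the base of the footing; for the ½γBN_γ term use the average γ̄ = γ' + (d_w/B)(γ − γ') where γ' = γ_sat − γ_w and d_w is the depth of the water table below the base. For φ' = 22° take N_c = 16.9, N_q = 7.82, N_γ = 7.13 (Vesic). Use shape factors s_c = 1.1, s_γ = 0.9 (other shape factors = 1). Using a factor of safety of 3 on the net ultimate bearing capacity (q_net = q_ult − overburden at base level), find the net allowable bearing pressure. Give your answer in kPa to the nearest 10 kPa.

q_all(net) ≈ 220 kPa

Overburden at base level: q = 18.3 × 1.03 = 18.849 kPa.
The water table is 0.38 m below the base (< B = 2 m), so the ½γBN_γ term uses γ̄ = γ' + (d_w/B)(γ − γ') = 9.99 + (0.38/2)(18.3 − 9.99) = 11.569 kN/m³.
Cohesion term c·N_c·s_c = 24 × 16.9 × 1.1 = 446.16 kPa; surcharge term q·N_q = 18.849 × 7.82 = 147.4 kPa; self-weight term 0.5·γ·B·N_γ·s_γ = 0.5 × 11.569 × 2 × 7.13 × 0.9 = 74.238 kPa.
q_ult = 446.16 + 147.4 + 74.238 = 667.8 kPa.
q_net = 667.8 − 18.849 = 648.95 kPa.
q_all(net) = 648.95 / 3 = 216.32 kPa.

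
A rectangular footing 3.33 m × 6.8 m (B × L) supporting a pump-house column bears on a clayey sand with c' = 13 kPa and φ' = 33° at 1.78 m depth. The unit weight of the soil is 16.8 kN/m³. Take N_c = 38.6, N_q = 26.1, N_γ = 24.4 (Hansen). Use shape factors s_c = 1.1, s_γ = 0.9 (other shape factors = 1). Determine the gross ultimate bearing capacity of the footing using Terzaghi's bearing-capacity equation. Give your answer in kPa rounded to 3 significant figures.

Overburden at base level: q = 16.8 × 1.78 = 29.904 kPa.
Cohesion term c·N_c·s_c = 13 × 38.6 × 1.1 = 551.98 kPa; surcharge term q·N_q = 29.904 × 26.1 = 780.49 kPa; self-weight term 0.5·γ·B·N_γ·s_γ = 0.5 × 16.8 × 3.33 × 24.4 × 0.9 = 614.27 kPa.
q_ult = 551.98 + 780.49 + 614.27 = 1946.7 kPa.

q_ult ≈ 1950 kPa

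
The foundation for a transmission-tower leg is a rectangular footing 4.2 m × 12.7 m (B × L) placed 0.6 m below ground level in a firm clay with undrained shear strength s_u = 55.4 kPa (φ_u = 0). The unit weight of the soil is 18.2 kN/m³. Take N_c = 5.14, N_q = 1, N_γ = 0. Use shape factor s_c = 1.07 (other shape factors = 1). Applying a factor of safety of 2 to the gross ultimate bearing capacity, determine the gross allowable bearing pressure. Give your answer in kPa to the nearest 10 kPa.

q_all ≈ 160 kPa

Effective surcharge at the founding depth q = γ·D_f = 18.2 × 0.6 = 10.92 kPa.
q_ult = c·N_c·s_c + q·N_q
     = 55.4 × 5.14 × 1.07 + 10.92 × 1
     = 304.69 + 10.92 = 315.61 kPa.
q_all = q_ult / FS = 315.61 / 2 = 157.8 kPa.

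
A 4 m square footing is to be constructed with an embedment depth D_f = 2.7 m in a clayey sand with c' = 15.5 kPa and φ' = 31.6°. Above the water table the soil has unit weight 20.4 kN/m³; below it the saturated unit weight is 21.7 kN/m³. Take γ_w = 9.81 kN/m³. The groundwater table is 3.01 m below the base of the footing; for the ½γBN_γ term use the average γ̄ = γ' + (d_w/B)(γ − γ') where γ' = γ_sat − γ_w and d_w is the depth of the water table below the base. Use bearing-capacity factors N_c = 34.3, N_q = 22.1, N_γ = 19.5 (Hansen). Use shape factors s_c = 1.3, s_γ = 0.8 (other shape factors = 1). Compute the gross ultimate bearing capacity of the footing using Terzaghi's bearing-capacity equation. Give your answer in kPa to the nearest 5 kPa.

q_ult ≈ 2480 kPa

Overburden at base level: q = 20.4 × 2.7 = 55.08 kPa.
The water table is 3.01 m below the base (< B = 4 m), so the ½γBN_γ term uses γ̄ = γ' + (d_w/B)(γ − γ') = 11.89 + (3.01/4)(20.4 − 11.89) = 18.294 kN/m³.
Cohesion term c·N_c·s_c = 15.5 × 34.3 × 1.3 = 691.14 kPa; surcharge term q·N_q = 55.08 × 22.1 = 1217.3 kPa; self-weight term 0.5·γ·B·N_γ·s_γ = 0.5 × 18.294 × 4 × 19.5 × 0.8 = 570.77 kPa.
q_ult = 691.14 + 1217.3 + 570.77 = 2479.2 kPa.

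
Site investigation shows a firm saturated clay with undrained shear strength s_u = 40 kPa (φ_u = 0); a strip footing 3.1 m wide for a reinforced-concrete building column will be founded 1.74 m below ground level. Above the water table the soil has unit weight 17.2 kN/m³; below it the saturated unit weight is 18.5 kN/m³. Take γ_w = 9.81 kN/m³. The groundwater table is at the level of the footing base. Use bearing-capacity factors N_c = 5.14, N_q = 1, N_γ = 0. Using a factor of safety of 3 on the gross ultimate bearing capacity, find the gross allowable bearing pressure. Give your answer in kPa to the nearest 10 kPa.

Overburden at base level: q = 17.2 × 1.74 = 29.928 kPa.
Cohesion term c·N_c = 40 × 5.14 = 205.6 kPa; surcharge term q·N_q = 29.928 × 1 = 29.928 kPa.
q_ult = 205.6 + 29.928 = 235.53 kPa.
q_all = 235.53 / 3 = 78.509 kPa.

q_all ≈ 80 kPa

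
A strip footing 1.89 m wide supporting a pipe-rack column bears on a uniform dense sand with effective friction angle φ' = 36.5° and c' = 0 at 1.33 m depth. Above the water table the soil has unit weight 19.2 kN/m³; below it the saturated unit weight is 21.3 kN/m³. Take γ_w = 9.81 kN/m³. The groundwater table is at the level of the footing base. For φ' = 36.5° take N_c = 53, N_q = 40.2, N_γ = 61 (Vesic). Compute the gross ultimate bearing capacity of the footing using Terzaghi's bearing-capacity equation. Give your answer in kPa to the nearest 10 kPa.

q = γ·D_f = 19.2 × 1.33 = 25.536 kPa.
For the ½γBN_γ term take γ' = 21.3 − 9.81 = 11.49 kN/m³ (soil below base is submerged).
q·N_q = 25.536 × 40.2 = 1026.5 kPa
0.5·γ·B·N_γ = 0.5 × 11.49 × 1.89 × 61 = 662.34 kPa
q_ult = 1026.5 + 662.34 = 1688.9 kPa.

q_ult ≈ 1690 kPa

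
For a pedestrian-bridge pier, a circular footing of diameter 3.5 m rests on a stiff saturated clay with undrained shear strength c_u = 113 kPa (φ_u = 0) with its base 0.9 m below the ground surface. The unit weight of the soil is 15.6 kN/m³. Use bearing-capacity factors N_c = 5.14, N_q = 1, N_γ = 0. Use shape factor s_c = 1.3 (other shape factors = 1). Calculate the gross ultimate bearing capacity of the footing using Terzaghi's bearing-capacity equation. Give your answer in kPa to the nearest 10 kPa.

Overburden at base level: q = 15.6 × 0.9 = 14.04 kPa.
Cohesion term c·N_c·s_c = 113 × 5.14 × 1.3 = 755.07 kPa; surcharge term q·N_q = 14.04 × 1 = 14.04 kPa.
q_ult = 755.07 + 14.04 = 769.11 kPa.

q_ult ≈ 770 kPa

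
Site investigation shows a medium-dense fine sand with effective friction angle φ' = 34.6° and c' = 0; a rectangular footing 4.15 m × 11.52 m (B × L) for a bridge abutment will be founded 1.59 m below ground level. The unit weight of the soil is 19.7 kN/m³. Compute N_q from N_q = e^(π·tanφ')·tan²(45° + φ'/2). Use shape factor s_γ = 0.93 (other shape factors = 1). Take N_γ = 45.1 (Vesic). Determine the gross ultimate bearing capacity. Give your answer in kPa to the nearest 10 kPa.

tan34.6° = 0.6899, so N_q = e^(π×0.6899)·tan²(62.3°) = 8.734 × 3.628 = 31.69.
Effective surcharge at the founding depth q = γ·D_f = 19.7 × 1.59 = 31.323 kPa.
q_ult = q·N_q + 0.5·γ·B·N_γ·s_γ
     = 31.323 × 31.687 + 0.5 × 19.7 × 4.15 × 45.1 × 0.93
     = 992.53 + 1714.5 = 2707.1 kPa.

q_ult ≈ 2710 kPa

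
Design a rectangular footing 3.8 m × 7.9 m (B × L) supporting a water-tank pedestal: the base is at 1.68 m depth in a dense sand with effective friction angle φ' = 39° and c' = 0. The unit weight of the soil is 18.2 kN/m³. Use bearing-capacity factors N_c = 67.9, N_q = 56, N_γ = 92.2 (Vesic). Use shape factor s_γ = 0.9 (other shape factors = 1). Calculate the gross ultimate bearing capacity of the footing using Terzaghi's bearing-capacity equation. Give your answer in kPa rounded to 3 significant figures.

Overburden at base level: q = 18.2 × 1.68 = 30.576 kPa.
Surcharge term q·N_q = 30.576 × 56 = 1712.3 kPa; self-weight term 0.5·γ·B·N_γ·s_γ = 0.5 × 18.2 × 3.8 × 92.2 × 0.9 = 2869.4 kPa.
q_ult = 1712.3 + 2869.4 = 4581.7 kPa.

q_ult ≈ 4580 kPa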